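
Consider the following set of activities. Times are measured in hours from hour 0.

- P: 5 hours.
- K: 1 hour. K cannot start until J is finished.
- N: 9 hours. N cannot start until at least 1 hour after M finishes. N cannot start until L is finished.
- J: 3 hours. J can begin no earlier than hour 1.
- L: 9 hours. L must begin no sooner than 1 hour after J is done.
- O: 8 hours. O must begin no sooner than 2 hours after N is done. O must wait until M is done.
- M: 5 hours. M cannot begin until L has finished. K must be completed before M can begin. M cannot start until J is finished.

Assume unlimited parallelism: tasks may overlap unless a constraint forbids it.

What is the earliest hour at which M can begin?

After its own release at hour 1, J can start at hour 1 and finishes at hour 4.
L waits on J (finishes hour 4, plus 1-hour gap → hour 5), so it starts at hour 5 and finishes at 5 + 9 = hour 14.
K waits on J (finishes hour 4), so it starts at hour 4 and finishes at 4 + 1 = hour 5.
M waits on L (finishes hour 14); K (finishes hour 5); J (finishes hour 4). The latest of these is hour 14, which is the earliest M can start.

14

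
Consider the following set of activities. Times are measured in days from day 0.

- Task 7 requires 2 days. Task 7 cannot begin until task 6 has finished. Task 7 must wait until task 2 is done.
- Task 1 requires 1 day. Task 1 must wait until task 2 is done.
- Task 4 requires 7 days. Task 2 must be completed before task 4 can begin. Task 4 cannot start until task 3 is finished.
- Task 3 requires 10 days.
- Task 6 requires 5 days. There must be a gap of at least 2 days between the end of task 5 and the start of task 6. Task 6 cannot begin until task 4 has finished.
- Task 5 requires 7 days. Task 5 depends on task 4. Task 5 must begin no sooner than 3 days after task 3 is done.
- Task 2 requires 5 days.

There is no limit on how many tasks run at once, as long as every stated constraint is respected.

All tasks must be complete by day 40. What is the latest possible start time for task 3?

To finish by day 40, task 7 (duration 2) must start no later than day 38.
Task 6 must finish before task 7 (must start by day 38). With a 5-day duration, task 6 must start by 38 − 5 = day 33.
Task 5 has to be done before task 6 (must start by day 33, minus 2-day gap → day 31). That means finishing by day 31, i.e. starting by 31 − 7 = day 24.
Task 4 must finish in time for task 5 (must start by day 24); task 6 (must start by day 33). The tightest is day 24, so task 4 must start by 24 − 7 = day 17.
For task 3: task 4 (must start by day 17); task 5 (must start by day 24, minus 3-day gap → day 21). The most restrictive is day 17; with a 10-day duration, task 3 must start by day 7.

7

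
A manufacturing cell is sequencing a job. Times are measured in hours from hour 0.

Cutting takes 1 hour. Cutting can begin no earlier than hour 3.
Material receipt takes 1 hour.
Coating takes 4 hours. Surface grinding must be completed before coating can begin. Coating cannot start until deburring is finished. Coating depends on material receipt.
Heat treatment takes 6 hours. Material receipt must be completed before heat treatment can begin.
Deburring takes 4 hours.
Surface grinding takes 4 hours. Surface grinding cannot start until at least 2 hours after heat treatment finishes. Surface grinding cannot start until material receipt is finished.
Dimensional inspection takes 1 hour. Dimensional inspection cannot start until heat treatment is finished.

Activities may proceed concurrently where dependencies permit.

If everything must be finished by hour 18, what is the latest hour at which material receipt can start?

1

Nothing follows coating; the deadline of hour 18 is its only limit. It must start by 18 − 4 = hour 14.
Surface grinding must finish before coating (must start by hour 14). With a 4-hour duration, surface grinding must start by 14 − 4 = hour 10.
Nothing follows dimensional inspection; the deadline of hour 18 is its only limit. It must start by 18 − 1 = hour 17.
Heat treatment must finish in time for surface grinding (must start by hour 10, minus 2-hour gap → hour 8); dimensional inspection (must start by hour 17). The tightest is hour 8, so heat treatment must start by 8 − 6 = hour 2.
For material receipt: heat treatment (must start by hour 2); surface grinding (must start by hour 10); coating (must start by hour 14). The most restrictive is hour 2; with a 1-hour duration, material receipt must start by hour 1.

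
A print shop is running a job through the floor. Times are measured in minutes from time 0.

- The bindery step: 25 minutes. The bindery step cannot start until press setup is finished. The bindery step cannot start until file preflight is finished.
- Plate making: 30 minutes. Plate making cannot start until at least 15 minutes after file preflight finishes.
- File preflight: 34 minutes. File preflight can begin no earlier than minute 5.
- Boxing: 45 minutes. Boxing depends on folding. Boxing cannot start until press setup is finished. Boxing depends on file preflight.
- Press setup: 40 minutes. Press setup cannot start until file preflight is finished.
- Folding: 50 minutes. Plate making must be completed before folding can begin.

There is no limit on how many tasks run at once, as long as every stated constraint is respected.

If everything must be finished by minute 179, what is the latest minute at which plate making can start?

Boxing has no dependents, so it just needs to finish by minute 179. Starting by 179 − 45 = minute 134 achieves that.
Folding feeds into boxing (must start by minute 134); so folding must finish by minute 134 and therefore start by minute 84.
Plate making must finish before folding (must start by minute 84). With a 30-minute duration, plate making must start by 84 − 30 = minute 54.

54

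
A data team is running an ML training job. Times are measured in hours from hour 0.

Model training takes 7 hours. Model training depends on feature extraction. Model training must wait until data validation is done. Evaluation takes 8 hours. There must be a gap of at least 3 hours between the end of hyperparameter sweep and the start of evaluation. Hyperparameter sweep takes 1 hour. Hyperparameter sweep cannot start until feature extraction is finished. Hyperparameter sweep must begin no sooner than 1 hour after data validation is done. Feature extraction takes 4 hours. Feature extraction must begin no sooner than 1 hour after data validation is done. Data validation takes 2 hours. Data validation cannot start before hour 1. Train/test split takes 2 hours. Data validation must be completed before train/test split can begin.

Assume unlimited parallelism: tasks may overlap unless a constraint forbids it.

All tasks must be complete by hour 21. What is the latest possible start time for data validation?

To finish by hour 21, evaluation (duration 8) must start no later than hour 13.
Since evaluation (must start by hour 13, minus 3-hour gap → hour 10) depends on it, hyperparameter sweep must finish by hour 10. Backing off its 1-hour duration gives a latest start of hour 9.
Model training must finish by hour 21; it takes 7 hours, so it must start by 21 − 7 = hour 14.
Feature extraction has several dependents: hyperparameter sweep (must start by hour 9); model training (must start by hour 14). The earliest of those limits is hour 9, so feature extraction must start by 9 − 4 = hour 5.
Train/test split must finish by hour 21; it takes 2 hours, so it must start by 21 − 2 = hour 19.
For data validation: feature extraction (must start by hour 5, minus 1-hour gap → hour 4); train/test split (must start by hour 19); hyperparameter sweep (must start by hour 9, minus 1-hour gap → hour 8); model training (must start by hour 14). The most restrictive is hour 4; with a 2-hour duration, data validation must start by hour 2.

2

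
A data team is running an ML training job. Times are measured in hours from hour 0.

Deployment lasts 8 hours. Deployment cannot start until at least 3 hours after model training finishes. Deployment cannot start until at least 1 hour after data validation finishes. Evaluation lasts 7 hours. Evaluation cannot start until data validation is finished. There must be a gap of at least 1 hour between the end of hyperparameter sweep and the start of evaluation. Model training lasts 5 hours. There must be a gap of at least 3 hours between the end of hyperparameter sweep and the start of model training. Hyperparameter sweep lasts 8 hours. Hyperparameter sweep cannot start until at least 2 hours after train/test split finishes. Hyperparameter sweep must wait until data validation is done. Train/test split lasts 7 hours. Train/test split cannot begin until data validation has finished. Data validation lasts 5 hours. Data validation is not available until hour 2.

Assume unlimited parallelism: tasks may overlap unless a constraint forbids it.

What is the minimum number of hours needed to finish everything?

After its own release at hour 2, data validation can start at hour 2 and finishes at hour 7.
Train/test split cannot begin until data validation (finishes hour 7). It runs from hour 7 to 7 + 7 = hour 14.
Hyperparameter sweep needs all of train/test split (finishes hour 14, plus 2-hour gap → hour 16); data validation (finishes hour 7). That puts its earliest start at hour 16; it finishes at 16 + 8 = hour 24.
Evaluation cannot start until data validation (finishes hour 7); hyperparameter sweep (finishes hour 24, plus 1-hour gap → hour 25). The controlling bound is hour 25, so evaluation finishes at 25 + 7 = hour 32.
After hyperparameter sweep (finishes hour 24, plus 3-hour gap → hour 27), model training can start at hour 27 and finishes at hour 32.
Deployment needs all of model training (finishes hour 32, plus 3-hour gap → hour 35); data validation (finishes hour 7, plus 1-hour gap → hour 8). That puts its earliest start at hour 35; it finishes at 35 + 8 = hour 43.
All tasks are finished once the last one completes. Finish times: Data validation at 7, Train/test split at 14, Hyperparameter sweep at 24, Model training at 32, Evaluation at 32, Deployment at 43. The latest is hour 43.

43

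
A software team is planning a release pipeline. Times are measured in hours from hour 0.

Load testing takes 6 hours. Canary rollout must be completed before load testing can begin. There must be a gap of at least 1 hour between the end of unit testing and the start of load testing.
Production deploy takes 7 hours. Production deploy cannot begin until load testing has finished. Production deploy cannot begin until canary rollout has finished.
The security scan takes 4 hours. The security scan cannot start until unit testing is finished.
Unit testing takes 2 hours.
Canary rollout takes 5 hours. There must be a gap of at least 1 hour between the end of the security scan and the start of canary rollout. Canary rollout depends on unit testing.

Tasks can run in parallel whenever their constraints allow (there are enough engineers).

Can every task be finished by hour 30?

Unit testing has no prerequisites, so it starts at hour 0 and finishes at hour 2.
The security scan waits on unit testing (finishes hour 2), so it starts at hour 2 and finishes at 2 + 4 = hour 6.
Canary rollout needs all of the security scan (finishes hour 6, plus 1-hour gap → hour 7); unit testing (finishes hour 2). That puts its earliest start at hour 7; it finishes at 7 + 5 = hour 12.
Load testing cannot start until canary rollout (finishes hour 12); unit testing (finishes hour 2, plus 1-hour gap → hour 3). The controlling bound is hour 12, so load testing finishes at 12 + 6 = hour 18.
Production deploy has to wait for load testing (finishes hour 18); canary rollout (finishes hour 12). The latest of these is hour 18, so production deploy runs hour 18 to 18 + 7 = hour 25.
Every task is finished by hour 25, which is no later than the deadline of 30, so the schedule is feasible.

Yes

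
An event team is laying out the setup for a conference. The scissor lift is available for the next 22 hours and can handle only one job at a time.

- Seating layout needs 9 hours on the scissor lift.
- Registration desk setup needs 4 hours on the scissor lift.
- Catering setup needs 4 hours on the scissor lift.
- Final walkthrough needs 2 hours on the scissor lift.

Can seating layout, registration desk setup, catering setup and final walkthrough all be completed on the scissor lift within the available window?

Running back to back, the jobs need 9 + 4 + 4 + 2 = 19 hours on the scissor lift.
Since 19 ≤ 22, they fit within the window.

Yes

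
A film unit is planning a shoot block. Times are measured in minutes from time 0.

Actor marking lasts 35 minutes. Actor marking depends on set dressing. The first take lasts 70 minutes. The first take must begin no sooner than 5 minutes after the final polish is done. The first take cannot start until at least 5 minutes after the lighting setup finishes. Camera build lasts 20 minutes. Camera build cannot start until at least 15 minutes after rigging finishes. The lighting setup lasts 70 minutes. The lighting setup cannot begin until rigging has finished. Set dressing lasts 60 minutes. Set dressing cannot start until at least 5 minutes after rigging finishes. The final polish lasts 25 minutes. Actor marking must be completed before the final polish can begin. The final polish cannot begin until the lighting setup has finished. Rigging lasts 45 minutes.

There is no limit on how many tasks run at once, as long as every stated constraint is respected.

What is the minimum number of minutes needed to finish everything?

245

Nothing blocks rigging, so it runs from minute 0 to minute 45.
Camera build waits on rigging (finishes minute 45, plus 15-minute gap → minute 60), so it starts at minute 60 and finishes at 60 + 20 = minute 80.
After rigging (finishes minute 45), the lighting setup can start at minute 45 and finishes at minute 115.
After rigging (finishes minute 45, plus 5-minute gap → minute 50), set dressing can start at minute 50 and finishes at minute 110.
Actor marking waits on set dressing (finishes minute 110), so it starts at minute 110 and finishes at 110 + 35 = minute 145.
The final polish needs all of actor marking (finishes minute 145); the lighting setup (finishes minute 115). That puts its earliest start at minute 145; it finishes at 145 + 25 = minute 170.
The first take needs all of the final polish (finishes minute 170, plus 5-minute gap → minute 175); the lighting setup (finishes minute 115, plus 5-minute gap → minute 120). That puts its earliest start at minute 175; it finishes at 175 + 70 = minute 245.
All tasks are finished once the last one completes. Finish times: Rigging at 45, Set dressing at 110, The lighting setup at 115, Camera build at 80, Actor marking at 145, The final polish at 170, The first take at 245. The latest is minute 245.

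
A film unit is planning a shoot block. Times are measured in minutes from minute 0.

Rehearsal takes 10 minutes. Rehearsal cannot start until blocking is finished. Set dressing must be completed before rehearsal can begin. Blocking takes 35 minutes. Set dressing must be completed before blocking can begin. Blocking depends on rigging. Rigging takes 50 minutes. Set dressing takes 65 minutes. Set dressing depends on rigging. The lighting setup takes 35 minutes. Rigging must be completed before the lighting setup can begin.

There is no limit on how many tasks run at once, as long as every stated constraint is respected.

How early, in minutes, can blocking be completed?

Rigging has no prerequisites, so it starts at minute 0 and finishes at minute 50.
Set dressing waits on rigging (finishes minute 50), so it starts at minute 50 and finishes at 50 + 65 = minute 115.
Blocking needs all of set dressing (finishes minute 115); rigging (finishes minute 50). That puts its earliest start at minute 115; it finishes at 115 + 35 = minute 150.

150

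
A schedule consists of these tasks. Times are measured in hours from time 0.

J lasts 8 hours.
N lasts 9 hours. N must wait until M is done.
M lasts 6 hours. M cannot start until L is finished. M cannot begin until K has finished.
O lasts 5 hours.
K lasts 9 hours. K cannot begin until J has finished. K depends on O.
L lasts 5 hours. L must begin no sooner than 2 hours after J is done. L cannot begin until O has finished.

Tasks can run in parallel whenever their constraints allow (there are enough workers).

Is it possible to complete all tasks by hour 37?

O has no prerequisites, so it starts at hour 0 and finishes at hour 5.
J has no prerequisites, so it starts at hour 0 and finishes at hour 8.
For L: J (finishes hour 8, plus 2-hour gap → hour 10); O (finishes hour 5). Taking the maximum gives a start of hour 10, and it finishes at 10 + 5 = hour 15.
K cannot start until J (finishes hour 8); O (finishes hour 5). The controlling bound is hour 8, so K finishes at 8 + 9 = hour 17.
M needs all of L (finishes hour 15); K (finishes hour 17). That puts its earliest start at hour 17; it finishes at 17 + 6 = hour 23.
N cannot begin until M (finishes hour 23). It runs from hour 23 to 23 + 9 = hour 32.
Every task is finished by hour 32, which is no later than the deadline of 37, so the schedule is feasible.

Yes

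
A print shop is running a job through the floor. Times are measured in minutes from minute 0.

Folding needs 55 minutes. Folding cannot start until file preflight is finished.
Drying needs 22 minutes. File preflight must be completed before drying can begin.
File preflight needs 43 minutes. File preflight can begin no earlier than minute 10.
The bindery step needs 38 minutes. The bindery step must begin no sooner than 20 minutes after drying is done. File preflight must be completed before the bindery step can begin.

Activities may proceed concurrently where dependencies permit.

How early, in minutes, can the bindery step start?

95

After its own release at minute 10, file preflight can start at minute 10 and finishes at minute 53.
Drying waits on file preflight (finishes minute 53), so it starts at minute 53 and finishes at 53 + 22 = minute 75.
The bindery step waits on drying (finishes minute 75, plus 20-minute gap → minute 95); file preflight (finishes minute 53). The latest of these is minute 95, which is the earliest the bindery step can start.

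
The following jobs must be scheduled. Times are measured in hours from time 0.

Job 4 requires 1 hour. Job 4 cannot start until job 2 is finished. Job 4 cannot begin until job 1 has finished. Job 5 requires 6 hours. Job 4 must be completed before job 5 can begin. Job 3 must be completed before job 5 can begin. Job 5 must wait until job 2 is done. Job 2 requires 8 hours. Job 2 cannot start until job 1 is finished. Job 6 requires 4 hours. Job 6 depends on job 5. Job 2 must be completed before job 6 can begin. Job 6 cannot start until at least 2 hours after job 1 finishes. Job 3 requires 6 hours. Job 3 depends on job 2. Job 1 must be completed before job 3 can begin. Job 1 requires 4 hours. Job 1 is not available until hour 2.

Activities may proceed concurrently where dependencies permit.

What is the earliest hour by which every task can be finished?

Job 1 cannot begin until its own release at hour 2. It runs from hour 2 to 2 + 4 = hour 6.
Job 2 waits on job 1 (finishes hour 6), so it starts at hour 6 and finishes at 6 + 8 = hour 14.
Job 4 has to wait for job 2 (finishes hour 14); job 1 (finishes hour 6). The latest of these is hour 14, so job 4 runs hour 14 to 14 + 1 = hour 15.
Job 3 cannot start until job 2 (finishes hour 14); job 1 (finishes hour 6). The controlling bound is hour 14, so job 3 finishes at 14 + 6 = hour 20.
Job 5 cannot start until job 4 (finishes hour 15); job 3 (finishes hour 20); job 2 (finishes hour 14). The controlling bound is hour 20, so job 5 finishes at 20 + 6 = hour 26.
Job 6 cannot start until job 5 (finishes hour 26); job 2 (finishes hour 14); job 1 (finishes hour 6, plus 2-hour gap → hour 8). The controlling bound is hour 26, so job 6 finishes at 26 + 4 = hour 30.
All tasks are finished once the last one completes. Finish times: Job 1 at 6, Job 2 at 14, Job 3 at 20, Job 4 at 15, Job 5 at 26, Job 6 at 30. The latest is hour 30.

30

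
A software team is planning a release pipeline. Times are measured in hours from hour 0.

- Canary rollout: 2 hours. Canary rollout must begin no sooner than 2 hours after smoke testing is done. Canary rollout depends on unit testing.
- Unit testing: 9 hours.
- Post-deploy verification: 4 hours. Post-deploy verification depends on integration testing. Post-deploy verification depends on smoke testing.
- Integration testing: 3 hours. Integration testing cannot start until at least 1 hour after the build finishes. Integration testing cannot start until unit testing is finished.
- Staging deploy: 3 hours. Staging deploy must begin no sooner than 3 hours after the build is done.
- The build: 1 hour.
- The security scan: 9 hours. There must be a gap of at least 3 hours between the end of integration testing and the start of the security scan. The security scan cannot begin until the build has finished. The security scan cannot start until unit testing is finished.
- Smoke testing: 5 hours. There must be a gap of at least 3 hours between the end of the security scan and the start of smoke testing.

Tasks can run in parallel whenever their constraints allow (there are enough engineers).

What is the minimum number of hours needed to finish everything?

36

Unit testing has no prerequisites, so it starts at hour 0 and finishes at hour 9.
The build has no prerequisites, so it starts at hour 0 and finishes at hour 1.
After the build (finishes hour 1, plus 3-hour gap → hour 4), staging deploy can start at hour 4 and finishes at hour 7.
For integration testing: the build (finishes hour 1, plus 1-hour gap → hour 2); unit testing (finishes hour 9). Taking the maximum gives a start of hour 9, and it finishes at 9 + 3 = hour 12.
The security scan needs all of integration testing (finishes hour 12, plus 3-hour gap → hour 15); the build (finishes hour 1); unit testing (finishes hour 9). That puts its earliest start at hour 15; it finishes at 15 + 9 = hour 24.
After the security scan (finishes hour 24, plus 3-hour gap → hour 27), smoke testing can start at hour 27 and finishes at hour 32.
Post-deploy verification cannot start until integration testing (finishes hour 12); smoke testing (finishes hour 32). The controlling bound is hour 32, so post-deploy verification finishes at 32 + 4 = hour 36.
Canary rollout needs all of smoke testing (finishes hour 32, plus 2-hour gap → hour 34); unit testing (finishes hour 9). That puts its earliest start at hour 34; it finishes at 34 + 2 = hour 36.
All tasks are finished once the last one completes. Finish times: The build at 1, Unit testing at 9, Integration testing at 12, The security scan at 24, Staging deploy at 7, Smoke testing at 32, Canary rollout at 36, Post-deploy verification at 36. The latest is hour 36.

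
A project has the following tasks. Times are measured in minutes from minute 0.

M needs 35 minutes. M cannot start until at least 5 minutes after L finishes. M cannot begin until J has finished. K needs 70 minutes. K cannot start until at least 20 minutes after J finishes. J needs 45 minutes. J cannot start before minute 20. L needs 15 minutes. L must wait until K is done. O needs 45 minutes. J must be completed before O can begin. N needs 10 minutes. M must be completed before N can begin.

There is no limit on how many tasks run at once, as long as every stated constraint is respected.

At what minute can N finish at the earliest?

J cannot begin until its own release at minute 20. It runs from minute 20 to 20 + 45 = minute 65.
K cannot begin until J (finishes minute 65, plus 20-minute gap → minute 85). It runs from minute 85 to 85 + 70 = minute 155.
L waits on K (finishes minute 155), so it starts at minute 155 and finishes at 155 + 15 = minute 170.
For M: L (finishes minute 170, plus 5-minute gap → minute 175); J (finishes minute 65). Taking the maximum gives a start of minute 175, and it finishes at 175 + 35 = minute 210.
N cannot begin until M (finishes minute 210). It runs from minute 210 to 210 + 10 = minute 220.

220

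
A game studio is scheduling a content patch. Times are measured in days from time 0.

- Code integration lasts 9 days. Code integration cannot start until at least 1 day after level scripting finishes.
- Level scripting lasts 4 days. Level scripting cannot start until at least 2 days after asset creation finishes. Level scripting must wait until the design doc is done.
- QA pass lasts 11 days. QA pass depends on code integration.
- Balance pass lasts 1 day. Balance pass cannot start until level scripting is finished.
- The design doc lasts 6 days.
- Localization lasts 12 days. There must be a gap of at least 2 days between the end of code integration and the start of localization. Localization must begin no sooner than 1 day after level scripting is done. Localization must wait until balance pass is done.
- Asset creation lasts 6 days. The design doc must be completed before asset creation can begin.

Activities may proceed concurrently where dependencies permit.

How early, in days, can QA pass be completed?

39

The design doc can start immediately at day 0; it finishes at day 6.
After the design doc (finishes day 6), asset creation can start at day 6 and finishes at day 12.
For level scripting: asset creation (finishes day 12, plus 2-day gap → day 14); the design doc (finishes day 6). Taking the maximum gives a start of day 14, and it finishes at 14 + 4 = day 18.
Code integration waits on level scripting (finishes day 18, plus 1-day gap → day 19), so it starts at day 19 and finishes at 19 + 9 = day 28.
QA pass cannot begin until code integration (finishes day 28). It runs from day 28 to 28 + 11 = day 39.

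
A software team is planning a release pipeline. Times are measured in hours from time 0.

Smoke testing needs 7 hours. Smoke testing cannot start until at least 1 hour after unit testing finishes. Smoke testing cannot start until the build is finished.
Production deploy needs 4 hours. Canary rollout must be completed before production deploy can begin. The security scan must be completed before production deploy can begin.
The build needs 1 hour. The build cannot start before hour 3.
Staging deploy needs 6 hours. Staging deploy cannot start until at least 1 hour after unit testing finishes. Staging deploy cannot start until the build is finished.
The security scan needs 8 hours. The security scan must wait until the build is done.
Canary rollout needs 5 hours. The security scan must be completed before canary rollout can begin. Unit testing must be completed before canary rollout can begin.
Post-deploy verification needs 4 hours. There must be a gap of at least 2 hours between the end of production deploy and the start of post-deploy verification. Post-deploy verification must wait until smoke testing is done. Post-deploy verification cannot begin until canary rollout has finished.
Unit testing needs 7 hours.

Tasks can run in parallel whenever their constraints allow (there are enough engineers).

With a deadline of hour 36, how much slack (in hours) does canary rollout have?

9

Unit testing can start immediately at hour 0; it finishes at hour 7.
The build waits on its own release at hour 3, so it starts at hour 3 and finishes at 3 + 1 = hour 4.
The security scan waits on the build (finishes hour 4), so it starts at hour 4 and finishes at 4 + 8 = hour 12.
Canary rollout has to wait for the security scan (finishes hour 12); unit testing (finishes hour 7). The latest of these is hour 12, so canary rollout runs hour 12 to 12 + 5 = hour 17.

Working backward from the deadline:
Post-deploy verification must finish by hour 36; it takes 4 hours, so it must start by 36 − 4 = hour 32.
Production deploy feeds into post-deploy verification (must start by hour 32, minus 2-hour gap → hour 30); so production deploy must finish by hour 30 and therefore start by hour 26.
Canary rollout feeds production deploy (must start by hour 26); post-deploy verification (must start by hour 32). Taking the minimum, canary rollout must finish by hour 26 and start by 26 − 5 = hour 21.
So canary rollout can start as early as hour 12 and as late as hour 21, giving 21 − 12 = 9 hours of slack.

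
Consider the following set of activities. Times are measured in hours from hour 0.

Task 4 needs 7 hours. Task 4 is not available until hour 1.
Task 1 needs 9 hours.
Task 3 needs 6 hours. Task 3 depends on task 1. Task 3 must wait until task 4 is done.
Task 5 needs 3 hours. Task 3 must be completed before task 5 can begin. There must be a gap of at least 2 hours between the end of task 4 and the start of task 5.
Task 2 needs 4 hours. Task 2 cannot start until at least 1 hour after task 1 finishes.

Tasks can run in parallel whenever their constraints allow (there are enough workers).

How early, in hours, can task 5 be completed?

18

After its own release at hour 1, task 4 can start at hour 1 and finishes at hour 8.
Nothing blocks task 1, so it runs from hour 0 to hour 9.
Task 3 has to wait for task 1 (finishes hour 9); task 4 (finishes hour 8). The latest of these is hour 9, so task 3 runs hour 9 to 9 + 6 = hour 15.
Task 5 has to wait for task 3 (finishes hour 15); task 4 (finishes hour 8, plus 2-hour gap → hour 10). The latest of these is hour 15, so task 5 runs hour 15 to 15 + 3 = hour 18.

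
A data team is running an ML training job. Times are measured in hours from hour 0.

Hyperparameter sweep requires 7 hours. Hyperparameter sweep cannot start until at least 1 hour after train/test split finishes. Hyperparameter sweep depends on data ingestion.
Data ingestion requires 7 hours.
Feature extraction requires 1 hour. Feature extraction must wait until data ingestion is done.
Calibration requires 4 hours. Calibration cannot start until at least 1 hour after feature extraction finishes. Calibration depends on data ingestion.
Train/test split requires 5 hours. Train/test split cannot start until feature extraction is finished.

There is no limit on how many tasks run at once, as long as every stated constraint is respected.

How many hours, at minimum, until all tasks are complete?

Data ingestion has no prerequisites, so it starts at hour 0 and finishes at hour 7.
After data ingestion (finishes hour 7), feature extraction can start at hour 7 and finishes at hour 8.
Calibration cannot start until feature extraction (finishes hour 8, plus 1-hour gap → hour 9); data ingestion (finishes hour 7). The controlling bound is hour 9, so calibration finishes at 9 + 4 = hour 13.
Train/test split waits on feature extraction (finishes hour 8), so it starts at hour 8 and finishes at 8 + 5 = hour 13.
Hyperparameter sweep has to wait for train/test split (finishes hour 13, plus 1-hour gap → hour 14); data ingestion (finishes hour 7). The latest of these is hour 14, so hyperparameter sweep runs hour 14 to 14 + 7 = hour 21.
All tasks are finished once the last one completes. Finish times: Data ingestion at 7, Feature extraction at 8, Train/test split at 13, Hyperparameter sweep at 21, Calibration at 13. The latest is hour 21.

21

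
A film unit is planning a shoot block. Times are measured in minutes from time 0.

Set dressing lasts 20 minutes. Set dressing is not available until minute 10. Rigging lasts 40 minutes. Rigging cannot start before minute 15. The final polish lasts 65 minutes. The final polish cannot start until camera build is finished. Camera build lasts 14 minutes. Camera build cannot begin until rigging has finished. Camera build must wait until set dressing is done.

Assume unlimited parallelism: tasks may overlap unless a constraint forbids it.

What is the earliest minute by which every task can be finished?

134

After its own release at minute 10, set dressing can start at minute 10 and finishes at minute 30.
After its own release at minute 15, rigging can start at minute 15 and finishes at minute 55.
Camera build cannot start until rigging (finishes minute 55); set dressing (finishes minute 30). The controlling bound is minute 55, so camera build finishes at 55 + 14 = minute 69.
The final polish waits on camera build (finishes minute 69), so it starts at minute 69 and finishes at 69 + 65 = minute 134.
All tasks are finished once the last one completes. Finish times: Rigging at 55, Set dressing at 30, Camera build at 69, The final polish at 134. The latest is minute 134.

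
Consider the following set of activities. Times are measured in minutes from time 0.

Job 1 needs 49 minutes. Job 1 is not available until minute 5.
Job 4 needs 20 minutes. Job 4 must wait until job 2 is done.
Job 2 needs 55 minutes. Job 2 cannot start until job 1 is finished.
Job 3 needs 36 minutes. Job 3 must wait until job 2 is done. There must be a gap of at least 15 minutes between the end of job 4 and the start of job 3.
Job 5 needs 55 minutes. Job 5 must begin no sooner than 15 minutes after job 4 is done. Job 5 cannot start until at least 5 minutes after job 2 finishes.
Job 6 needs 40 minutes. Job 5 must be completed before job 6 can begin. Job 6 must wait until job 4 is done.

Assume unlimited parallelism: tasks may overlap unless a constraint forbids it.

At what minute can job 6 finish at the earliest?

Job 1 cannot begin until its own release at minute 5. It runs from minute 5 to 5 + 49 = minute 54.
Job 2 cannot begin until job 1 (finishes minute 54). It runs from minute 54 to 54 + 55 = minute 109.
Job 4 waits on job 2 (finishes minute 109), so it starts at minute 109 and finishes at 109 + 20 = minute 129.
Job 5 has to wait for job 4 (finishes minute 129, plus 15-minute gap → minute 144); job 2 (finishes minute 109, plus 5-minute gap → minute 114). The latest of these is minute 144, so job 5 runs minute 144 to 144 + 55 = minute 199.
Job 6 needs all of job 5 (finishes minute 199); job 4 (finishes minute 129). That puts its earliest start at minute 199; it finishes at 199 + 40 = minute 239.

239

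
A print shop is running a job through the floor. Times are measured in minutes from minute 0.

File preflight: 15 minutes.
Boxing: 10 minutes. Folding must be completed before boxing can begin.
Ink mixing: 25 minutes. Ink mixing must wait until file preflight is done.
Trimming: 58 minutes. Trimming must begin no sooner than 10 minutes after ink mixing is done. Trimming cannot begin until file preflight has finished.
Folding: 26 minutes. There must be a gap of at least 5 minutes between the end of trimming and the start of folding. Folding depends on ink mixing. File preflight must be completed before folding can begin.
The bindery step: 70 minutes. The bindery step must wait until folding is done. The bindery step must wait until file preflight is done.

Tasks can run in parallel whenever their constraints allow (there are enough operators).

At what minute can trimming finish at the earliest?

File preflight can start immediately at minute 0; it finishes at minute 15.
Ink mixing cannot begin until file preflight (finishes minute 15). It runs from minute 15 to 15 + 25 = minute 40.
Trimming needs all of ink mixing (finishes minute 40, plus 10-minute gap → minute 50); file preflight (finishes minute 15). That puts its earliest start at minute 50; it finishes at 50 + 58 = minute 108.

108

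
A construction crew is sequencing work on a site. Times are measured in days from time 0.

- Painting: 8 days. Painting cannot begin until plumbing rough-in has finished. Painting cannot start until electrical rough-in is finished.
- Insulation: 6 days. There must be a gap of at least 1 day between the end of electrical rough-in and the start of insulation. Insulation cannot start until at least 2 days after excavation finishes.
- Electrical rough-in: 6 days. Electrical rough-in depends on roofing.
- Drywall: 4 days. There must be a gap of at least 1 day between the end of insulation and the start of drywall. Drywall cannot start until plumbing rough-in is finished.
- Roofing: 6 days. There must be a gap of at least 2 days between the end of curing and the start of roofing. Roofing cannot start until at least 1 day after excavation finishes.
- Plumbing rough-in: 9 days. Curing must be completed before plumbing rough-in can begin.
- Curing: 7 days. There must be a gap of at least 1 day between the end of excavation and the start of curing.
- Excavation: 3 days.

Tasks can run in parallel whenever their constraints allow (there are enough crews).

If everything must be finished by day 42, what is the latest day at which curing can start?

9

To finish by day 42, drywall (duration 4) must start no later than day 38.
Since drywall (must start by day 38, minus 1-day gap → day 37) depends on it, insulation must finish by day 37. Backing off its 6-day duration gives a latest start of day 31.
Painting has no dependents, so it just needs to finish by day 42. Starting by 42 − 8 = day 34 achieves that.
For electrical rough-in: insulation (must start by day 31, minus 1-day gap → day 30); painting (must start by day 34). The most restrictive is day 30; with a 6-day duration, electrical rough-in must start by day 24.
Roofing has to be done before electrical rough-in (must start by day 24). That means finishing by day 24, i.e. starting by 24 − 6 = day 18.
Plumbing rough-in feeds drywall (must start by day 38); painting (must start by day 34). Taking the minimum, plumbing rough-in must finish by day 34 and start by 34 − 9 = day 25.
Curing must finish in time for roofing (must start by day 18, minus 2-day gap → day 16); plumbing rough-in (must start by day 25). The tightest is day 16, so curing must start by 16 − 7 = day 9.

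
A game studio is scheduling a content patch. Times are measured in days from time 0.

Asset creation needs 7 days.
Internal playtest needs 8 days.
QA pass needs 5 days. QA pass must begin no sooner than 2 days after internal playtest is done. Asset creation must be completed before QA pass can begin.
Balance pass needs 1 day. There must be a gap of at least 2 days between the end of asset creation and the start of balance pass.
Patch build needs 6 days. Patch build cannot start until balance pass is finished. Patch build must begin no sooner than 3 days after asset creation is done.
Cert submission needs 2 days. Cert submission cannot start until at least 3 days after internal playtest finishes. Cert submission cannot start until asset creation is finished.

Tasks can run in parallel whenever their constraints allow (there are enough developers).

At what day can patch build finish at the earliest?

16

Asset creation has no prerequisites, so it starts at day 0 and finishes at day 7.
After asset creation (finishes day 7, plus 2-day gap → day 9), balance pass can start at day 9 and finishes at day 10.
For patch build: balance pass (finishes day 10); asset creation (finishes day 7, plus 3-day gap → day 10). Taking the maximum gives a start of day 10, and it finishes at 10 + 6 = day 16.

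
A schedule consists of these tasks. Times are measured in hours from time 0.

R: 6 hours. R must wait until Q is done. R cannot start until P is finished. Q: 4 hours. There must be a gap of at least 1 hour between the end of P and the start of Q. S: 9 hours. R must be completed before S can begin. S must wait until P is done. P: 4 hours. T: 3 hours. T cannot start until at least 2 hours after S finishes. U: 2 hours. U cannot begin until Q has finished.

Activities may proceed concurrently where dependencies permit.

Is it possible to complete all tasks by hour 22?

P can start immediately at hour 0; it finishes at hour 4.
After P (finishes hour 4, plus 1-hour gap → hour 5), Q can start at hour 5 and finishes at hour 9.
U waits on Q (finishes hour 9), so it starts at hour 9 and finishes at 9 + 2 = hour 11.
R has to wait for Q (finishes hour 9); P (finishes hour 4). The latest of these is hour 9, so R runs hour 9 to 9 + 6 = hour 15.
For S: R (finishes hour 15); P (finishes hour 4). Taking the maximum gives a start of hour 15, and it finishes at 15 + 9 = hour 24.
After S (finishes hour 24, plus 2-hour gap → hour 26), T can start at hour 26 and finishes at hour 29.
The earliest everything can be done is hour 29, which is after the deadline of 22, so it is not possible.

No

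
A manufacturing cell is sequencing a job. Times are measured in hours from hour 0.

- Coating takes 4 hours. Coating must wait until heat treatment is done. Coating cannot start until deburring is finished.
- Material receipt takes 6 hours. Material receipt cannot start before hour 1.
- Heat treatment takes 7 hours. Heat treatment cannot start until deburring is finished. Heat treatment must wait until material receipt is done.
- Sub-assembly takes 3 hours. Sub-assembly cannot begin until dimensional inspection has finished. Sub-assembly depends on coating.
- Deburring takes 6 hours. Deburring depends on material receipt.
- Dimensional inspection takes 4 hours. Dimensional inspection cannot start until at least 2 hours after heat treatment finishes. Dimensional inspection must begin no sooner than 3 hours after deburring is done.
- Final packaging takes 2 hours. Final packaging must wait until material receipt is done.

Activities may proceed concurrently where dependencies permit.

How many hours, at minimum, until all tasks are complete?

29

Material receipt cannot begin until its own release at hour 1. It runs from hour 1 to 1 + 6 = hour 7.
Final packaging waits on material receipt (finishes hour 7), so it starts at hour 7 and finishes at 7 + 2 = hour 9.
After material receipt (finishes hour 7), deburring can start at hour 7 and finishes at hour 13.
Heat treatment has to wait for deburring (finishes hour 13); material receipt (finishes hour 7). The latest of these is hour 13, so heat treatment runs hour 13 to 13 + 7 = hour 20.
For coating: heat treatment (finishes hour 20); deburring (finishes hour 13). Taking the maximum gives a start of hour 20, and it finishes at 20 + 4 = hour 24.
For dimensional inspection: heat treatment (finishes hour 20, plus 2-hour gap → hour 22); deburring (finishes hour 13, plus 3-hour gap → hour 16). Taking the maximum gives a start of hour 22, and it finishes at 22 + 4 = hour 26.
Sub-assembly needs all of dimensional inspection (finishes hour 26); coating (finishes hour 24). That puts its earliest start at hour 26; it finishes at 26 + 3 = hour 29.
All tasks are finished once the last one completes. Finish times: Material receipt at 7, Deburring at 13, Heat treatment at 20, Dimensional inspection at 26, Coating at 24, Sub-assembly at 29, Final packaging at 9. The latest is hour 29.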